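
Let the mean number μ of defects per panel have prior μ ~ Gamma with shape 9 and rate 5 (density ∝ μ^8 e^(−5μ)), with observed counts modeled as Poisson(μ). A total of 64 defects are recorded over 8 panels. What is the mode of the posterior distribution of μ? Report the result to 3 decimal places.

μ̂_MAP = 5.538

Σxᵢ = 64, n = 8.
Posterior ∝ μ^8e^(−5μ) · μ^64e^(−8μ) = μ^72e^(−13μ), i.e. Gamma(shape=73, rate=13).
The mode of a Gamma(a, b) with a ≥ 1 (shape–rate) is (a−1)/b = 72/13 ≈ 5.538.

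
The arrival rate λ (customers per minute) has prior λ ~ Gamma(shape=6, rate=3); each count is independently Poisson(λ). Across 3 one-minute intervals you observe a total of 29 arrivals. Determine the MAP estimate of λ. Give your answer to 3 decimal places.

Σxᵢ = 29, n = 3.
Posterior ∝ λ^5e^(−3λ) · λ^29e^(−3λ) = λ^34e^(−6λ), i.e. Gamma(shape=35, rate=6).
The mode of a Gamma(a, b) with a ≥ 1 (shape–rate) is (a−1)/b = 34/6 ≈ 5.667.

λ̂_MAP = 5.667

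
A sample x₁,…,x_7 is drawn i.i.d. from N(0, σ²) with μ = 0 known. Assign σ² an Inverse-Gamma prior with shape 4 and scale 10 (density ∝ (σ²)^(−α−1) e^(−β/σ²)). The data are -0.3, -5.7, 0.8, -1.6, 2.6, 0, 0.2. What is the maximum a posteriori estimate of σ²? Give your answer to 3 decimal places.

σ̂²_MAP = 3.681

Sum of squared deviations about the known mean: SS = (-0.3−0)² + (-5.7−0)² + (0.8−0)² + (-1.6−0)² + (2.6−0)² + (0−0)² + (0.2−0)² = 42.58.
The Normal likelihood contributes (σ²)^(−n/2) exp(−SS/(2σ²)), so the posterior is Inverse-Gamma(α + n/2, β + SS/2) = Inverse-Gamma(7.5, 31.29).
The mode of Inverse-Gamma(a, b) is b/(a+1) = 31.29/8.5 ≈ 3.681.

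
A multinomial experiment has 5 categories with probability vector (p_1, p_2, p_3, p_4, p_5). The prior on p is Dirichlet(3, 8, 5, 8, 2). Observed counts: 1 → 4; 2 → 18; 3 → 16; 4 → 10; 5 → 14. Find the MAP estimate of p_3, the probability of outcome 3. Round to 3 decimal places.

The posterior is Dirichlet(αᵢ + nᵢ) = Dirichlet(7, 26, 21, 18, 16).
For a Dirichlet(a₁,…,a_K) with all aᵢ > 1, the mode has j-th component (aⱼ − 1)/(Σaᵢ − K).
Here Σaᵢ = 88 and K = 5, so p_3 = (21 − 1)/(88 − 5) = 20/83 ≈ 0.241.

MAP estimate: 0.241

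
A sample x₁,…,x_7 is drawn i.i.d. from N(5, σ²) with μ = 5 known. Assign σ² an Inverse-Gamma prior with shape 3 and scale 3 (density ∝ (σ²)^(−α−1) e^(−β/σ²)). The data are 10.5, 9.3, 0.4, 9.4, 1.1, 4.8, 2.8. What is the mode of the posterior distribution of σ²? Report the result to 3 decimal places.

σ̂²_MAP = 7.690

Sum of squared deviations about the known mean: SS = (10.5−5)² + (9.3−5)² + (0.4−5)² + (9.4−5)² + (1.1−5)² + (4.8−5)² + (2.8−5)² = 109.35.
The Normal likelihood contributes (σ²)^(−n/2) exp(−SS/(2σ²)), so the posterior is Inverse-Gamma(α + n/2, β + SS/2) = Inverse-Gamma(6.5, 57.675).
The mode of Inverse-Gamma(a, b) is b/(a+1) = 57.675/7.5 ≈ 7.690.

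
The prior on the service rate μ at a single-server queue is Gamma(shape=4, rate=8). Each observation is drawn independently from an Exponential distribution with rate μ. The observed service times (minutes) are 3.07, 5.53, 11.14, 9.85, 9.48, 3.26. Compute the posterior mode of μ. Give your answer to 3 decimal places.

μ̂_MAP = 0.179

The Exponential(rate=μ) likelihood is ∝ μ^n e^(−μΣtᵢ). Here n = 6 and Σtᵢ = 3.07 + 5.53 + 11.14 + 9.85 + 9.48 + 3.26 = 42.33.
Posterior ∝ μ^3e^(−8μ) · μ^6e^(−42.33μ) = μ^9e^(−50.33μ), i.e. Gamma(10, 50.33).
Mode = (a−1)/b = 9/50.33 ≈ 0.179.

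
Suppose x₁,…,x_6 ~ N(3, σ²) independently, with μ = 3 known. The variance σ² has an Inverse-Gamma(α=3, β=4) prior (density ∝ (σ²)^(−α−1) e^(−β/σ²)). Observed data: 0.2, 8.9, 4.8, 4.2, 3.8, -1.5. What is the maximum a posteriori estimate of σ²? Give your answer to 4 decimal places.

σ̂²_MAP = 5.4443

Sum of squared deviations about the known mean: SS = (0.2−3)² + (8.9−3)² + (4.8−3)² + (4.2−3)² + (3.8−3)² + (-1.5−3)² = 68.22.
The Normal likelihood contributes (σ²)^(−n/2) exp(−SS/(2σ²)), so the posterior is Inverse-Gamma(α + n/2, β + SS/2) = Inverse-Gamma(6, 38.11).
The mode of Inverse-Gamma(a, b) is b/(a+1) = 38.11/7 ≈ 5.4443.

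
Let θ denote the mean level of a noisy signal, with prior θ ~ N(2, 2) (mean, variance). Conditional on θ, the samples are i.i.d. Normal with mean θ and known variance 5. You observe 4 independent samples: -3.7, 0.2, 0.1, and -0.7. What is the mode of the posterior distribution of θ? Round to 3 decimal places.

n = 4; x̄ = ((-3.7) + 0.2 + 0.1 + (-0.7))/4 = -4.1/4 = -1.025.
For a Normal prior and Normal likelihood with known variance, the posterior is Normal; its mode equals its mean, the precision-weighted average.
Prior precision 1/σ₀² = 1/2 = 0.5; data precision n/σ² = 4/5 = 0.8.
θ̂ = (0.5·2 + 0.8·(-1.025)) / (0.5 + 0.8) = 0.18/1.3 = 9/65 ≈ 0.138.

θ̂_MAP = 0.138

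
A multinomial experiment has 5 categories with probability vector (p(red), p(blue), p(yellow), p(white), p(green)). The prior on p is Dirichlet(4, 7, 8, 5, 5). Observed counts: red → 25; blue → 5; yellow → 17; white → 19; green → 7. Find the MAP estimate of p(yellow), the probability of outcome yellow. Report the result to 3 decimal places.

The posterior is Dirichlet(αᵢ + nᵢ) = Dirichlet(29, 12, 25, 24, 12).
For a Dirichlet(a₁,…,a_K) with all aᵢ > 1, the mode has j-th component (aⱼ − 1)/(Σaᵢ − K).
Here Σaᵢ = 102 and K = 5, so p(yellow) = (25 − 1)/(102 − 5) = 24/97 ≈ 0.247.

MAP estimate of p(yellow) = 0.247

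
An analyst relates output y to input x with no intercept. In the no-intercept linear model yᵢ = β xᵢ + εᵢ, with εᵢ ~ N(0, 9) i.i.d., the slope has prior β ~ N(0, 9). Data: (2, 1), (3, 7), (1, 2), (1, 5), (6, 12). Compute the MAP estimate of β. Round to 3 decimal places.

log p(β | y) = −Σ(yᵢ − βxᵢ)²/(2·9) − β²/(2·9) + const.
Setting the derivative to zero: Σxᵢ(yᵢ − βxᵢ)/9 − β/9 = 0, so β = Σxᵢyᵢ / (Σxᵢ² + σ²/τ²).
Σxᵢyᵢ = 2·1 + 3·7 + 1·2 + 1·5 + 6·12 = 102; Σxᵢ² = 51; σ²/τ² = 1.
β̂_MAP = 102 / (51 + 1) = 102/52 ≈ 1.962.

β̂_MAP = 1.962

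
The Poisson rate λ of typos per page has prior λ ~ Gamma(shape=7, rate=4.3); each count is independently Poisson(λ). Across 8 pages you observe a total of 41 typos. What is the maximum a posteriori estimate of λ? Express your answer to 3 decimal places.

λ̂_MAP = 3.821

Σxᵢ = 41, n = 8.
Posterior ∝ λ^6e^(−4.3λ) · λ^41e^(−8λ) = λ^47e^(−12.3λ), i.e. Gamma(shape=48, rate=12.3).
The mode of a Gamma(a, b) with a ≥ 1 (shape–rate) is (a−1)/b = 47/12.3 ≈ 3.821.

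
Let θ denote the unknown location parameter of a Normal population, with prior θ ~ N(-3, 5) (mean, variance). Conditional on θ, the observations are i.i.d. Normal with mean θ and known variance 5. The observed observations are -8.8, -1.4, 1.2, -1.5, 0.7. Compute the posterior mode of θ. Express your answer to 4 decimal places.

n = 5; x̄ = ((-8.8) + (-1.4) + 1.2 + (-1.5) + 0.7)/5 = -9.8/5 = -1.96.
For a Normal prior and Normal likelihood with known variance, the posterior is Normal; its mode equals its mean, the precision-weighted average.
Prior precision 1/σ₀² = 1/5 = 0.2; data precision n/σ² = 5/5 = 1.
θ̂ = (0.2·(-3) + 1·(-1.96)) / (0.2 + 1) = (-2.56)/1.2 = -32/15 ≈ -2.1333.

θ̂_MAP = -2.1333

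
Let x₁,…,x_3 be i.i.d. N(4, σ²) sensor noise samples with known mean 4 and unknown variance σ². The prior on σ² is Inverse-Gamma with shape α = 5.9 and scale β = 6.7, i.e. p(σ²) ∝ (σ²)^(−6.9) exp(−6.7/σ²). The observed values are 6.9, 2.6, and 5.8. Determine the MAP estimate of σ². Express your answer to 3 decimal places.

σ̂²_MAP = 1.608

Sum of squared deviations about the known mean: SS = (6.9−4)² + (2.6−4)² + (5.8−4)² = 13.61.
The Normal likelihood contributes (σ²)^(−n/2) exp(−SS/(2σ²)), so the posterior is Inverse-Gamma(α + n/2, β + SS/2) = Inverse-Gamma(7.4, 13.505).
The mode of Inverse-Gamma(a, b) is b/(a+1) = 13.505/8.4 ≈ 1.608.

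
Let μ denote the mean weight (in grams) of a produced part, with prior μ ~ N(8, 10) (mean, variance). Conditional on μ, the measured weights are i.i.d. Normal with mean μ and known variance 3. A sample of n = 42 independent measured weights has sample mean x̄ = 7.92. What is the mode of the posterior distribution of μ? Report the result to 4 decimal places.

n = 42, x̄ = 7.92.
For a Normal prior and Normal likelihood with known variance, the posterior is Normal; its mode equals its mean, the precision-weighted average.
Prior precision 1/σ₀² = 1/10 = 0.1; data precision n/σ² = 42/3 = 14.
μ̂ = (0.1·8 + 14·7.92) / (0.1 + 14) = 111.68/14.1 = 5584/705 ≈ 7.9206.

μ̂_MAP = 7.9206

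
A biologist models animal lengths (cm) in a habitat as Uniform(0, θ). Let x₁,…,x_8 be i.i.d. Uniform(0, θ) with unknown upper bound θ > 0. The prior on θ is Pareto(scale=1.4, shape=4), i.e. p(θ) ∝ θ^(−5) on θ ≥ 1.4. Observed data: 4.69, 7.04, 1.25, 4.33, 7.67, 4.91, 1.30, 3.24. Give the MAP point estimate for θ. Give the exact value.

The Uniform(0, θ) likelihood is θ^(−n) for θ ≥ max(xᵢ), zero otherwise. Here max(xᵢ) = 7.67.
Posterior ∝ θ^(−5) · θ^(−8) = θ^(−13) on θ ≥ max(1.4, 7.67) = 7.67.
This density is strictly decreasing in θ, so the posterior mode lies at the lower boundary of the support.

θ̂_MAP = 7.67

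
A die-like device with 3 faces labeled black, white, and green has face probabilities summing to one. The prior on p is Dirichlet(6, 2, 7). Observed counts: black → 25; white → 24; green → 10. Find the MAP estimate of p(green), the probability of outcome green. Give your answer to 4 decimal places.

The posterior is Dirichlet(αᵢ + nᵢ) = Dirichlet(31, 26, 17).
For a Dirichlet(a₁,…,a_K) with all aᵢ > 1, the mode has j-th component (aⱼ − 1)/(Σaᵢ − K).
Here Σaᵢ = 74 and K = 3, so p(green) = (17 − 1)/(74 − 3) = 16/71 ≈ 0.2254.

MAP estimate of p(green) = 0.2254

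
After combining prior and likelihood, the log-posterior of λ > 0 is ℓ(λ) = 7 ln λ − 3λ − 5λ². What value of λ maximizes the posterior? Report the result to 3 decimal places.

ℓ'(λ) = 7/λ − 3 − 10λ. Setting this to zero and multiplying by λ: 10λ² + 3λ − 7 = 0.
λ = (−3 + √(3² + 4·10·7)) / (2·10) = (−3 + √289) / 20 = (−3 + 17)/20 = 7/10.
ℓ''(λ) = −7/λ² − 10 < 0, confirming a maximum.

λ̂_MAP = 0.700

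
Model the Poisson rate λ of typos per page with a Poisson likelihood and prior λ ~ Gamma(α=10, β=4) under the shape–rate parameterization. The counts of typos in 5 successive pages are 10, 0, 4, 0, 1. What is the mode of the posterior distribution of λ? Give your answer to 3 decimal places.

λ̂_MAP = 2.667

Σxᵢ = 10+0+4+0+1 = 15, with n = 5.
Posterior ∝ λ^9e^(−4λ) · λ^15e^(−5λ) = λ^24e^(−9λ), i.e. Gamma(shape=25, rate=9).
The mode of a Gamma(a, b) with a ≥ 1 (shape–rate) is (a−1)/b = 24/9 ≈ 2.667.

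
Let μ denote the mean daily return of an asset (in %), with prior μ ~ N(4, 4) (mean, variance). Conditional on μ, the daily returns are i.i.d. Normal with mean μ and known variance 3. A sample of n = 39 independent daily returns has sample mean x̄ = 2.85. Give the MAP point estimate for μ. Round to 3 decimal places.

μ̂_MAP = 2.872

n = 39, x̄ = 2.85.
For a Normal prior and Normal likelihood with known variance, the posterior is Normal; its mode equals its mean, the precision-weighted average.
Prior precision 1/σ₀² = 1/4 = 0.25; data precision n/σ² = 39/3 = 13.
μ̂ = (0.25·4 + 13·2.85) / (0.25 + 13) = 38.05/13.25 = 761/265 ≈ 2.872.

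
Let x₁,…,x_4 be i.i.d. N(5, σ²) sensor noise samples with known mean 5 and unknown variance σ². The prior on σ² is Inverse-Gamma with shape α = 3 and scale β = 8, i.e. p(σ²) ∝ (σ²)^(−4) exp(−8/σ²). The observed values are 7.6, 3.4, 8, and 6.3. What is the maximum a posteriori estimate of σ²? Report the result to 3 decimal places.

σ̂²_MAP = 3.001

Sum of squared deviations about the known mean: SS = (7.6−5)² + (3.4−5)² + (8−5)² + (6.3−5)² = 20.01.
The Normal likelihood contributes (σ²)^(−n/2) exp(−SS/(2σ²)), so the posterior is Inverse-Gamma(α + n/2, β + SS/2) = Inverse-Gamma(5, 18.005).
The mode of Inverse-Gamma(a, b) is b/(a+1) = 18.005/6 ≈ 3.001.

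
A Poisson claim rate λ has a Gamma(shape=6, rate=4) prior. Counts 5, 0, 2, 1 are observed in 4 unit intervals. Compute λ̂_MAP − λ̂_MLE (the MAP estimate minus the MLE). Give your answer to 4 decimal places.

Σxᵢ = 8. Posterior is Gamma(14, 8); MAP = (14−1)/8 = 13/8 ≈ 1.62500.
MLE = x̄ = 8/4 ≈ 2.00000.
Difference = 13/8 − 8/4 = -3/8 ≈ -0.3750.

MAP − MLE = -0.3750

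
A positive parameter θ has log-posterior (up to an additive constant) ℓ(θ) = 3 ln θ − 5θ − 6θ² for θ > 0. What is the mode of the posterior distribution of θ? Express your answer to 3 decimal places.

θ̂_MAP = 0.333

ℓ'(θ) = 3/θ − 5 − 12θ. Setting this to zero and multiplying by θ: 12θ² + 5θ − 3 = 0.
θ = (−5 + √(5² + 4·12·3)) / (2·12) = (−5 + √169) / 24 = (−5 + 13)/24 = 1/3.
ℓ''(θ) = −3/θ² − 12 < 0, confirming a maximum.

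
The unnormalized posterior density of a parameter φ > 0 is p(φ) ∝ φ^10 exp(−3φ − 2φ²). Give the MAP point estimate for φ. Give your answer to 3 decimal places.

ℓ'(φ) = 10/φ − 3 − 4φ. Setting this to zero and multiplying by φ: 4φ² + 3φ − 10 = 0.
φ = (−3 + √(3² + 4·4·10)) / (2·4) = (−3 + √169) / 8 = (−3 + 13)/8 = 5/4.
ℓ''(φ) = −10/φ² − 4 < 0, confirming a maximum.

φ̂_MAP = 1.250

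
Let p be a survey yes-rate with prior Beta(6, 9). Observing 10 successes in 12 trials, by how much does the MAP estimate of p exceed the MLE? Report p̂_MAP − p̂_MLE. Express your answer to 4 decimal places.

MAP − MLE = -0.2333

Posterior is Beta(16, 11); MAP = (16−1)/(27−2) = 15/25 ≈ 0.60000.
MLE ignores the prior: p̂_MLE = k/n = 10/12 ≈ 0.83333.
Difference = 15/25 − 10/12 = -7/30 ≈ -0.2333.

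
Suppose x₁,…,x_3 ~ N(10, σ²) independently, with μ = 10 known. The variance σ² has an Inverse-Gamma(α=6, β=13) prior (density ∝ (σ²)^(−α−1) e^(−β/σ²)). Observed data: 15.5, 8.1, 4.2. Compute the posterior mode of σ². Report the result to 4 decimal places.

Sum of squared deviations about the known mean: SS = (15.5−10)² + (8.1−10)² + (4.2−10)² = 67.5.
The Normal likelihood contributes (σ²)^(−n/2) exp(−SS/(2σ²)), so the posterior is Inverse-Gamma(α + n/2, β + SS/2) = Inverse-Gamma(7.5, 46.75).
The mode of Inverse-Gamma(a, b) is b/(a+1) = 46.75/8.5 ≈ 5.5000.

σ̂²_MAP = 5.5000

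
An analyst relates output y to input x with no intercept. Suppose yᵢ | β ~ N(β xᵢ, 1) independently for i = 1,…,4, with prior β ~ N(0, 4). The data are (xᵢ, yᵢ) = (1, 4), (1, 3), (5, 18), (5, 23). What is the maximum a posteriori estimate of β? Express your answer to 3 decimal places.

log p(β | y) = −Σ(yᵢ − βxᵢ)²/(2·1) − β²/(2·4) + const.
Setting the derivative to zero: Σxᵢ(yᵢ − βxᵢ)/1 − β/4 = 0, so β = Σxᵢyᵢ / (Σxᵢ² + σ²/τ²).
Σxᵢyᵢ = 1·4 + 1·3 + 5·18 + 5·23 = 212; Σxᵢ² = 52; σ²/τ² = 0.25.
β̂_MAP = 212 / (52 + 0.25) = 212/52.25 ≈ 4.057.

β̂_MAP = 4.057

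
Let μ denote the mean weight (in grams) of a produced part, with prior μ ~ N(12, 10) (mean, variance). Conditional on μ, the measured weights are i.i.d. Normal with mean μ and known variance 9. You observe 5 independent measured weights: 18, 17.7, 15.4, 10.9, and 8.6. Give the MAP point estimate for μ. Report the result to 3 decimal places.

μ̂_MAP = 13.797

n = 5; x̄ = (18 + 17.7 + 15.4 + 10.9 + 8.6)/5 = 70.6/5 = 14.12.
For a Normal prior and Normal likelihood with known variance, the posterior is Normal; its mode equals its mean, the precision-weighted average.
Prior precision 1/σ₀² = 1/10 = 0.1; data precision n/σ² = 5/9.
μ̂ = (0.1·12 + (5/9)·14.12) / (0.1 + 5/9) = (407/45)/(59/90) = 814/59 ≈ 13.797.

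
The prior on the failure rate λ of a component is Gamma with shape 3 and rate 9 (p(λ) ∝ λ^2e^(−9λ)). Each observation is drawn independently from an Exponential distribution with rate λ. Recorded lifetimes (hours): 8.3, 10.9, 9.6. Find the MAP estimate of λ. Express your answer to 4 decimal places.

λ̂_MAP = 0.1323

The Exponential(rate=λ) likelihood is ∝ λ^n e^(−λΣtᵢ). Here n = 3 and Σtᵢ = 8.3 + 10.9 + 9.6 = 28.8.
Posterior ∝ λ^2e^(−9λ) · λ^3e^(−28.8λ) = λ^5e^(−37.8λ), i.e. Gamma(6, 37.8).
Mode = (a−1)/b = 5/37.8 ≈ 0.1323.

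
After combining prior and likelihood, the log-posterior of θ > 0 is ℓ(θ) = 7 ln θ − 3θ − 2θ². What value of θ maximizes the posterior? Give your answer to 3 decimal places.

ℓ'(θ) = 7/θ − 3 − 4θ. Setting this to zero and multiplying by θ: 4θ² + 3θ − 7 = 0.
θ = (−3 + √(3² + 4·4·7)) / (2·4) = (−3 + √121) / 8 = (−3 + 11)/8 = 1.
ℓ''(θ) = −7/θ² − 4 < 0, confirming a maximum.

θ̂_MAP = 1.000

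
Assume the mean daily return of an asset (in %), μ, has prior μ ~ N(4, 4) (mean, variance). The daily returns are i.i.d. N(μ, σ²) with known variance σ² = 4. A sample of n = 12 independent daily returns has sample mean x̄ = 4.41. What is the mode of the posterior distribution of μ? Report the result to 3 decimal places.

μ̂_MAP = 4.378

n = 12, x̄ = 4.41.
For a Normal prior and Normal likelihood with known variance, the posterior is Normal; its mode equals its mean, the precision-weighted average.
Prior precision 1/σ₀² = 1/4 = 0.25; data precision n/σ² = 12/4 = 3.
μ̂ = (0.25·4 + 3·4.41) / (0.25 + 3) = 14.23/3.25 = 1423/325 ≈ 4.378.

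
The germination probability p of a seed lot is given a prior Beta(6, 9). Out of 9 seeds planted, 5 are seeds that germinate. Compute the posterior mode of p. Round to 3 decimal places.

p̂_MAP = 0.455

Prior: Beta(6, 9).
Data: 5 successes in 9 trials. The binomial likelihood contributes p^5(1−p)^4, so the posterior is Beta(6+5, 9+4) = Beta(11, 13).
For Beta(a, b) with a, b > 1 the mode is (a−1)/(a+b−2) = 10/22 ≈ 0.455.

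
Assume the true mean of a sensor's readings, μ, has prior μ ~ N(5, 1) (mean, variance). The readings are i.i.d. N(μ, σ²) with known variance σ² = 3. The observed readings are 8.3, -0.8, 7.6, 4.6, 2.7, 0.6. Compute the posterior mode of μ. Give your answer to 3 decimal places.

n = 6; x̄ = (8.3 + (-0.8) + 7.6 + 4.6 + 2.7 + 0.6)/6 = 23/6 = 23/6 ≈ 3.8333.
For a Normal prior and Normal likelihood with known variance, the posterior is Normal; its mode equals its mean, the precision-weighted average.
Prior precision 1/σ₀² = 1/1 = 1; data precision n/σ² = 6/3 = 2.
μ̂ = (1·5 + 2·(23/6)) / (1 + 2) = (38/3)/3 = 38/9 ≈ 4.222.

μ̂_MAP = 4.222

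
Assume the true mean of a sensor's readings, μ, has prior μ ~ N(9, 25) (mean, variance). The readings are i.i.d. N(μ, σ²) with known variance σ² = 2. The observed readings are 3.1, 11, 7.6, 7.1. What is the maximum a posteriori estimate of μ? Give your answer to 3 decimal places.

n = 4; x̄ = (3.1 + 11 + 7.6 + 7.1)/4 = 28.8/4 = 7.2.
For a Normal prior and Normal likelihood with known variance, the posterior is Normal; its mode equals its mean, the precision-weighted average.
Prior precision 1/σ₀² = 1/25 = 0.04; data precision n/σ² = 4/2 = 2.
μ̂ = (0.04·9 + 2·7.2) / (0.04 + 2) = 14.76/2.04 = 123/17 ≈ 7.235.

μ̂_MAP = 7.235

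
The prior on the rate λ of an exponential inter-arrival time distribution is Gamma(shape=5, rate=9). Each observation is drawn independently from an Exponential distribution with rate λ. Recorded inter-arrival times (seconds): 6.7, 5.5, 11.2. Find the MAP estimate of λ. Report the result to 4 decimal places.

The Exponential(rate=λ) likelihood is ∝ λ^n e^(−λΣtᵢ). Here n = 3 and Σtᵢ = 6.7 + 5.5 + 11.2 = 23.4.
Posterior ∝ λ^4e^(−9λ) · λ^3e^(−23.4λ) = λ^7e^(−32.4λ), i.e. Gamma(8, 32.4).
Mode = (a−1)/b = 7/32.4 ≈ 0.2160.

λ̂_MAP = 0.2160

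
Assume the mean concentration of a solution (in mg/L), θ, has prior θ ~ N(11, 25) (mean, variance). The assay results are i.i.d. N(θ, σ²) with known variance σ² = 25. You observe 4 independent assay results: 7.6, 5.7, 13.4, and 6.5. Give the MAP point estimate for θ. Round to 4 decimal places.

n = 4; x̄ = (7.6 + 5.7 + 13.4 + 6.5)/4 = 33.2/4 = 8.3.
For a Normal prior and Normal likelihood with known variance, the posterior is Normal; its mode equals its mean, the precision-weighted average.
Prior precision 1/σ₀² = 1/25 = 0.04; data precision n/σ² = 4/25 = 0.16.
θ̂ = (0.04·11 + 0.16·8.3) / (0.04 + 0.16) = 1.768/0.2 = 8.8400.

θ̂_MAP = 8.8400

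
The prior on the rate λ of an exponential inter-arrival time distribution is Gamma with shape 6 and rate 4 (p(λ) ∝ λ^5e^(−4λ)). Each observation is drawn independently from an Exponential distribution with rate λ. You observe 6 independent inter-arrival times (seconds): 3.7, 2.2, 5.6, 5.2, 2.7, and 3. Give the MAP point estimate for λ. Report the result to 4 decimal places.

The Exponential(rate=λ) likelihood is ∝ λ^n e^(−λΣtᵢ). Here n = 6 and Σtᵢ = 3.7 + 2.2 + 5.6 + 5.2 + 2.7 + 3 = 22.4.
Posterior ∝ λ^5e^(−4λ) · λ^6e^(−22.4λ) = λ^11e^(−26.4λ), i.e. Gamma(12, 26.4).
Mode = (a−1)/b = 11/26.4 ≈ 0.4167.

λ̂_MAP = 0.4167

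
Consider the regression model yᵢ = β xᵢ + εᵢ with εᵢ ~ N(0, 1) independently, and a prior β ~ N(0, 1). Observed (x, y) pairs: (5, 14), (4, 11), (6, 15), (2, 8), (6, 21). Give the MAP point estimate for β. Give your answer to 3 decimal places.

β̂_MAP = 2.932

log p(β | y) = −Σ(yᵢ − βxᵢ)²/(2·1) − β²/(2·1) + const.
Setting the derivative to zero: Σxᵢ(yᵢ − βxᵢ)/1 − β/1 = 0, so β = Σxᵢyᵢ / (Σxᵢ² + σ²/τ²).
Σxᵢyᵢ = 5·14 + 4·11 + 6·15 + 2·8 + 6·21 = 346; Σxᵢ² = 117; σ²/τ² = 1.
β̂_MAP = 346 / (117 + 1) = 346/118 ≈ 2.932.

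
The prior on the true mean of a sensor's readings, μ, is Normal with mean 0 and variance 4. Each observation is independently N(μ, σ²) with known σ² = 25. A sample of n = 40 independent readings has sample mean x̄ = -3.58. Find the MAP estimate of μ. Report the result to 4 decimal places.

μ̂_MAP = -3.0962

n = 40, x̄ = -3.58.
For a Normal prior and Normal likelihood with known variance, the posterior is Normal; its mode equals its mean, the precision-weighted average.
Prior precision 1/σ₀² = 1/4 = 0.25; data precision n/σ² = 40/25 = 1.6.
μ̂ = (0.25·0 + 1.6·(-3.58)) / (0.25 + 1.6) = (-5.728)/1.85 = -2864/925 ≈ -3.0962.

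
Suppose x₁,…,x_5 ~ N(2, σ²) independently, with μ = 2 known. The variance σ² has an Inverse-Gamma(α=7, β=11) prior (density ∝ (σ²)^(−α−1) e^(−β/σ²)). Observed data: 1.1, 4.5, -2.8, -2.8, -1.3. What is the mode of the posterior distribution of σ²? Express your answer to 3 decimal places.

σ̂²_MAP = 4.097

Sum of squared deviations about the known mean: SS = (1.1−2)² + (4.5−2)² + (-2.8−2)² + (-2.8−2)² + (-1.3−2)² = 64.03.
The Normal likelihood contributes (σ²)^(−n/2) exp(−SS/(2σ²)), so the posterior is Inverse-Gamma(α + n/2, β + SS/2) = Inverse-Gamma(9.5, 43.015).
The mode of Inverse-Gamma(a, b) is b/(a+1) = 43.015/10.5 ≈ 4.097.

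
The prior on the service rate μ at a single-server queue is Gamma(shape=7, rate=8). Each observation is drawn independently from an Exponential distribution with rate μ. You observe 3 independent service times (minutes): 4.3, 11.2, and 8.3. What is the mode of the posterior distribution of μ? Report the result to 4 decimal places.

The Exponential(rate=μ) likelihood is ∝ μ^n e^(−μΣtᵢ). Here n = 3 and Σtᵢ = 4.3 + 11.2 + 8.3 = 23.8.
Posterior ∝ μ^6e^(−8μ) · μ^3e^(−23.8μ) = μ^9e^(−31.8μ), i.e. Gamma(10, 31.8).
Mode = (a−1)/b = 9/31.8 ≈ 0.2830.

μ̂_MAP = 0.2830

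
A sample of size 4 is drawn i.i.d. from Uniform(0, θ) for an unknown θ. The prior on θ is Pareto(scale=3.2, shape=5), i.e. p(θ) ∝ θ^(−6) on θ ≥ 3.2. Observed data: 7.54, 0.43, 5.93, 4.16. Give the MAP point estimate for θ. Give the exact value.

The Uniform(0, θ) likelihood is θ^(−n) for θ ≥ max(xᵢ), zero otherwise. Here max(xᵢ) = 7.54.
Posterior ∝ θ^(−6) · θ^(−4) = θ^(−10) on θ ≥ max(3.2, 7.54) = 7.54.
This density is strictly decreasing in θ, so the posterior mode lies at the lower boundary of the support.

θ̂_MAP = 7.54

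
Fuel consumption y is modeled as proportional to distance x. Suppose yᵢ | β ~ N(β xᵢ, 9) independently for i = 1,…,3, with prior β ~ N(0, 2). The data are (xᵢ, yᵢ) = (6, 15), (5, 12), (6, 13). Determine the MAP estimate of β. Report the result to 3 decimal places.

log p(β | y) = −Σ(yᵢ − βxᵢ)²/(2·9) − β²/(2·2) + const.
Setting the derivative to zero: Σxᵢ(yᵢ − βxᵢ)/9 − β/2 = 0, so β = Σxᵢyᵢ / (Σxᵢ² + σ²/τ²).
Σxᵢyᵢ = 6·15 + 5·12 + 6·13 = 228; Σxᵢ² = 97; σ²/τ² = 4.5.
β̂_MAP = 228 / (97 + 4.5) = 228/101.5 ≈ 2.246.

β̂_MAP = 2.246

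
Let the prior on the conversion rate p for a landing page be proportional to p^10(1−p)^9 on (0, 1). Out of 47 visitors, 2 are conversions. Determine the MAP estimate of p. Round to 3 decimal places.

p̂_MAP = 0.182

The prior density ∝ p^10(1−p)^9 is the kernel of Beta(11, 10).
Data: 2 successes in 47 trials. The binomial likelihood contributes p^2(1−p)^45, so the posterior is Beta(11+2, 10+45) = Beta(13, 55).
For Beta(a, b) with a, b > 1 the mode is (a−1)/(a+b−2) = 12/66 ≈ 0.182.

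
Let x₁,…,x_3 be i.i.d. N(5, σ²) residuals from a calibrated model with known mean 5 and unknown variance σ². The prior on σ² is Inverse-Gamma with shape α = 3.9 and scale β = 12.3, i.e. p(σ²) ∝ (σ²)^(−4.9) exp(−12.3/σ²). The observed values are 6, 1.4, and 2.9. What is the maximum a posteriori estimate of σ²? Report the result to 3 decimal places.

Sum of squared deviations about the known mean: SS = (6−5)² + (1.4−5)² + (2.9−5)² = 18.37.
The Normal likelihood contributes (σ²)^(−n/2) exp(−SS/(2σ²)), so the posterior is Inverse-Gamma(α + n/2, β + SS/2) = Inverse-Gamma(5.4, 21.485).
The mode of Inverse-Gamma(a, b) is b/(a+1) = 21.485/6.4 ≈ 3.357.

σ̂²_MAP = 3.357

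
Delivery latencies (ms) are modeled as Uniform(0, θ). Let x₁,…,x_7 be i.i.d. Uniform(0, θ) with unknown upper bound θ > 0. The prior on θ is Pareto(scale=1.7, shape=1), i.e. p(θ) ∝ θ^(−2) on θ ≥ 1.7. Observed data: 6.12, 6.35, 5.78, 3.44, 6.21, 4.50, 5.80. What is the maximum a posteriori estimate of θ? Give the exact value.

The Uniform(0, θ) likelihood is θ^(−n) for θ ≥ max(xᵢ), zero otherwise. Here max(xᵢ) = 6.35.
Posterior ∝ θ^(−2) · θ^(−7) = θ^(−9) on θ ≥ max(1.7, 6.35) = 6.35.
This density is strictly decreasing in θ, so the posterior mode lies at the lower boundary of the support.

θ̂_MAP = 6.35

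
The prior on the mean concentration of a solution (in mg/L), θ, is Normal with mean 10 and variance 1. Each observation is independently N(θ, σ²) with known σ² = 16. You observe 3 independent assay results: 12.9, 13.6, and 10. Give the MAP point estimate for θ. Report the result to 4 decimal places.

n = 3; x̄ = (12.9 + 13.6 + 10)/3 = 36.5/3 = 73/6 ≈ 12.1667.
For a Normal prior and Normal likelihood with known variance, the posterior is Normal; its mode equals its mean, the precision-weighted average.
Prior precision 1/σ₀² = 1/1 = 1; data precision n/σ² = 3/16 = 0.1875.
θ̂ = (1·10 + 0.1875·(73/6)) / (1 + 0.1875) = 12.28125/1.1875 = 393/38 ≈ 10.3421.

θ̂_MAP = 10.3421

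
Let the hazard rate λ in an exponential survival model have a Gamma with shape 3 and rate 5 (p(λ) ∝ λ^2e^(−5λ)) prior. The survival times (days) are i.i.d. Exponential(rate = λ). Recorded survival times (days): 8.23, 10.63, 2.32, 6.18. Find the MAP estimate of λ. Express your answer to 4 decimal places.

λ̂_MAP = 0.1854

The Exponential(rate=λ) likelihood is ∝ λ^n e^(−λΣtᵢ). Here n = 4 and Σtᵢ = 8.23 + 10.63 + 2.32 + 6.18 = 27.36.
Posterior ∝ λ^2e^(−5λ) · λ^4e^(−27.36λ) = λ^6e^(−32.36λ), i.e. Gamma(7, 32.36).
Mode = (a−1)/b = 6/32.36 ≈ 0.1854.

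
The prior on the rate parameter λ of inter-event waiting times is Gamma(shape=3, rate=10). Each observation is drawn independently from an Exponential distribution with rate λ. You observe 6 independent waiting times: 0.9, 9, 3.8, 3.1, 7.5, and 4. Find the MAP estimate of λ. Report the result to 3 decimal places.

λ̂_MAP = 0.209

The Exponential(rate=λ) likelihood is ∝ λ^n e^(−λΣtᵢ). Here n = 6 and Σtᵢ = 0.9 + 9 + 3.8 + 3.1 + 7.5 + 4 = 28.3.
Posterior ∝ λ^2e^(−10λ) · λ^6e^(−28.3λ) = λ^8e^(−38.3λ), i.e. Gamma(9, 38.3).
Mode = (a−1)/b = 8/38.3 ≈ 0.209.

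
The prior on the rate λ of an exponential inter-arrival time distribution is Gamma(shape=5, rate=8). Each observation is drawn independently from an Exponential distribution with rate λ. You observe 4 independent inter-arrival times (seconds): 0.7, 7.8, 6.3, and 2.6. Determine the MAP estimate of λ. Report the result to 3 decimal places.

The Exponential(rate=λ) likelihood is ∝ λ^n e^(−λΣtᵢ). Here n = 4 and Σtᵢ = 0.7 + 7.8 + 6.3 + 2.6 = 17.4.
Posterior ∝ λ^4e^(−8λ) · λ^4e^(−17.4λ) = λ^8e^(−25.4λ), i.e. Gamma(9, 25.4).
Mode = (a−1)/b = 8/25.4 ≈ 0.315.

λ̂_MAP = 0.315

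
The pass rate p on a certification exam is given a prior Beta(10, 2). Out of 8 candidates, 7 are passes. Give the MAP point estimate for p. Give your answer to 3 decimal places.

Prior: Beta(10, 2).
Data: 7 successes in 8 trials. The binomial likelihood contributes p^7(1−p)^1, so the posterior is Beta(10+7, 2+1) = Beta(17, 3).
For Beta(a, b) with a, b > 1 the mode is (a−1)/(a+b−2) = 16/18 ≈ 0.889.

p̂_MAP = 0.889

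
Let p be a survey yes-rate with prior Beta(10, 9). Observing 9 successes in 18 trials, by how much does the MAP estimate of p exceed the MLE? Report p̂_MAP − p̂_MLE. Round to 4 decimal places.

Posterior is Beta(19, 18); MAP = (19−1)/(37−2) = 18/35 ≈ 0.51429.
MLE ignores the prior: p̂_MLE = k/n = 9/18 ≈ 0.50000.
Difference = 18/35 − 9/18 = 1/70 ≈ 0.0143.

MAP − MLE = 0.0143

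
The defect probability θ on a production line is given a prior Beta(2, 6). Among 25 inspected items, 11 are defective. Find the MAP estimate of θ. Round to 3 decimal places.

θ̂_MAP = 0.387

Prior: Beta(2, 6).
Data: 11 successes in 25 trials. The binomial likelihood contributes θ^11(1−θ)^14, so the posterior is Beta(2+11, 6+14) = Beta(13, 20).
For Beta(a, b) with a, b > 1 the mode is (a−1)/(a+b−2) = 12/31 ≈ 0.387.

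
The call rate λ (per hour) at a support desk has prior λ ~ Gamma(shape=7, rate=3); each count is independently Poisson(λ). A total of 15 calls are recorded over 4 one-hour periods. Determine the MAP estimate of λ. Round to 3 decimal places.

Σxᵢ = 15, n = 4.
Posterior ∝ λ^6e^(−3λ) · λ^15e^(−4λ) = λ^21e^(−7λ), i.e. Gamma(shape=22, rate=7).
The mode of a Gamma(a, b) with a ≥ 1 (shape–rate) is (a−1)/b = 21/7 ≈ 3.000.

λ̂_MAP = 3.000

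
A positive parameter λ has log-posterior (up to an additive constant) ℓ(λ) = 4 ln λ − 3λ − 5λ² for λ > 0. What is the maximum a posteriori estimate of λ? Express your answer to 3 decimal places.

ℓ'(λ) = 4/λ − 3 − 10λ. Setting this to zero and multiplying by λ: 10λ² + 3λ − 4 = 0.
λ = (−3 + √(3² + 4·10·4)) / (2·10) = (−3 + √169) / 20 = (−3 + 13)/20 = 1/2.
ℓ''(λ) = −4/λ² − 10 < 0, confirming a maximum.

λ̂_MAP = 0.500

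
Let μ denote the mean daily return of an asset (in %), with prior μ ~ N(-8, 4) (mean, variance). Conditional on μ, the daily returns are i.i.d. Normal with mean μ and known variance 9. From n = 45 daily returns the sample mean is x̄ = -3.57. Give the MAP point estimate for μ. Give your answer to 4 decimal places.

n = 45, x̄ = -3.57.
For a Normal prior and Normal likelihood with known variance, the posterior is Normal; its mode equals its mean, the precision-weighted average.
Prior precision 1/σ₀² = 1/4 = 0.25; data precision n/σ² = 45/9 = 5.
μ̂ = (0.25·(-8) + 5·(-3.57)) / (0.25 + 5) = (-19.85)/5.25 = -397/105 ≈ -3.7810.

μ̂_MAP = -3.7810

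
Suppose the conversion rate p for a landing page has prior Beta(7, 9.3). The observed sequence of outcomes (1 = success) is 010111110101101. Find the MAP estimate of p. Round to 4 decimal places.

Prior: Beta(7, 9.3).
Data: 10 successes in 15 trials (from the sequence). The binomial likelihood contributes p^10(1−p)^5, so the posterior is Beta(7+10, 9.3+5) = Beta(17, 14.3).
For Beta(a, b) with a, b > 1 the mode is (a−1)/(a+b−2) = 16/29.3 ≈ 0.5461.

p̂_MAP = 0.5461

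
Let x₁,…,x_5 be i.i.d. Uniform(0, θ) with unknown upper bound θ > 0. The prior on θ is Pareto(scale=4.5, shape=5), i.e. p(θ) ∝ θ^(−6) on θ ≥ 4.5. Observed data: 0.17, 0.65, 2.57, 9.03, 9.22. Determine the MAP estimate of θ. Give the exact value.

θ̂_MAP = 9.22

The Uniform(0, θ) likelihood is θ^(−n) for θ ≥ max(xᵢ), zero otherwise. Here max(xᵢ) = 9.22.
Posterior ∝ θ^(−6) · θ^(−5) = θ^(−11) on θ ≥ max(4.5, 9.22) = 9.22.
This density is strictly decreasing in θ, so the posterior mode lies at the lower boundary of the support.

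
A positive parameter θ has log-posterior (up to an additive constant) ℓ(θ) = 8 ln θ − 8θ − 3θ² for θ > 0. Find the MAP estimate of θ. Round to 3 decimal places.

ℓ'(θ) = 8/θ − 8 − 6θ. Setting this to zero and multiplying by θ: 6θ² + 8θ − 8 = 0.
θ = (−8 + √(8² + 4·6·8)) / (2·6) = (−8 + √256) / 12 = (−8 + 16)/12 = 2/3.
ℓ''(θ) = −8/θ² − 6 < 0, confirming a maximum.

θ̂_MAP = 0.667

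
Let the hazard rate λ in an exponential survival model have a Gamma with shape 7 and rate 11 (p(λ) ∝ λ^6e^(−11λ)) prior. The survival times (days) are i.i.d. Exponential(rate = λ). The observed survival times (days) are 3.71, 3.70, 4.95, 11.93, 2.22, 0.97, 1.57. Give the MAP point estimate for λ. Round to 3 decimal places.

The Exponential(rate=λ) likelihood is ∝ λ^n e^(−λΣtᵢ). Here n = 7 and Σtᵢ = 3.71 + 3.70 + 4.95 + 11.93 + 2.22 + 0.97 + 1.57 = 29.05.
Posterior ∝ λ^6e^(−11λ) · λ^7e^(−29.05λ) = λ^13e^(−40.05λ), i.e. Gamma(14, 40.05).
Mode = (a−1)/b = 13/40.05 ≈ 0.325.

λ̂_MAP = 0.325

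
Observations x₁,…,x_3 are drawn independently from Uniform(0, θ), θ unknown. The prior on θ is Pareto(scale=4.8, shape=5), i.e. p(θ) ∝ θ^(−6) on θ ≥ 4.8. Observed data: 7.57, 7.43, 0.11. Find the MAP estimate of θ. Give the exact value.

θ̂_MAP = 7.57

The Uniform(0, θ) likelihood is θ^(−n) for θ ≥ max(xᵢ), zero otherwise. Here max(xᵢ) = 7.57.
Posterior ∝ θ^(−6) · θ^(−3) = θ^(−9) on θ ≥ max(4.8, 7.57) = 7.57.
This density is strictly decreasing in θ, so the posterior mode lies at the lower boundary of the support.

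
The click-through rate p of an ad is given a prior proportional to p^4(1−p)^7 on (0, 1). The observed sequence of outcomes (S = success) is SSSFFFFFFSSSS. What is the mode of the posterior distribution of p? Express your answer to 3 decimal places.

The prior density ∝ p^4(1−p)^7 is the kernel of Beta(5, 8).
Data: 7 successes in 13 trials (from the sequence). The binomial likelihood contributes p^7(1−p)^6, so the posterior is Beta(5+7, 8+6) = Beta(12, 14).
For Beta(a, b) with a, b > 1 the mode is (a−1)/(a+b−2) = 11/24 ≈ 0.458.

p̂_MAP = 0.458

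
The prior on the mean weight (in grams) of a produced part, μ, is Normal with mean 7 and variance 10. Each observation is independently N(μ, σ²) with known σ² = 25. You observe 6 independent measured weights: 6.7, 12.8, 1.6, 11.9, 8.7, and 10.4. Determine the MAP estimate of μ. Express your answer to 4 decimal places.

μ̂_MAP = 8.1882

n = 6; x̄ = (6.7 + 12.8 + 1.6 + 11.9 + 8.7 + 10.4)/6 = 52.1/6 = 521/60 ≈ 8.6833.
For a Normal prior and Normal likelihood with known variance, the posterior is Normal; its mode equals its mean, the precision-weighted average.
Prior precision 1/σ₀² = 1/10 = 0.1; data precision n/σ² = 6/25 = 0.24.
μ̂ = (0.1·7 + 0.24·(521/60)) / (0.1 + 0.24) = 2.784/0.34 = 696/85 ≈ 8.1882.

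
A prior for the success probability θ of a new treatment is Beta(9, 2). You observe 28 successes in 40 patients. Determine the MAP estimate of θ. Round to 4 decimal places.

Prior: Beta(9, 2).
Data: 28 successes in 40 trials. The binomial likelihood contributes θ^28(1−θ)^12, so the posterior is Beta(9+28, 2+12) = Beta(37, 14).
For Beta(a, b) with a, b > 1 the mode is (a−1)/(a+b−2) = 36/49 ≈ 0.7347.

θ̂_MAP = 0.7347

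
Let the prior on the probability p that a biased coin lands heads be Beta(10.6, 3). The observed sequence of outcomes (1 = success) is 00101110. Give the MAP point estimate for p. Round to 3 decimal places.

p̂_MAP = 0.694

Prior: Beta(10.6, 3).
Data: 4 successes in 8 trials (from the sequence). The binomial likelihood contributes p^4(1−p)^4, so the posterior is Beta(10.6+4, 3+4) = Beta(14.6, 7).
For Beta(a, b) with a, b > 1 the mode is (a−1)/(a+b−2) = 13.6/19.6 ≈ 0.694.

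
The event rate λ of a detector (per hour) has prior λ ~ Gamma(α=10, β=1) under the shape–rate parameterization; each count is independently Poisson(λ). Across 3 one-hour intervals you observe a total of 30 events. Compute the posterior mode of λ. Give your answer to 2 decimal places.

λ̂_MAP = 9.75

Σxᵢ = 30, n = 3.
Posterior ∝ λ^9e^(−1λ) · λ^30e^(−3λ) = λ^39e^(−4λ), i.e. Gamma(shape=40, rate=4).
The mode of a Gamma(a, b) with a ≥ 1 (shape–rate) is (a−1)/b = 39/4 ≈ 9.75.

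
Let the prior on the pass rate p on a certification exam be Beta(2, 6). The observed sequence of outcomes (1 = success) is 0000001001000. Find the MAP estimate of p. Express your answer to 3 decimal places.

Prior: Beta(2, 6).
Data: 2 successes in 13 trials (from the sequence). The binomial likelihood contributes p^2(1−p)^11, so the posterior is Beta(2+2, 6+11) = Beta(4, 17).
For Beta(a, b) with a, b > 1 the mode is (a−1)/(a+b−2) = 3/19 ≈ 0.158.

p̂_MAP = 0.158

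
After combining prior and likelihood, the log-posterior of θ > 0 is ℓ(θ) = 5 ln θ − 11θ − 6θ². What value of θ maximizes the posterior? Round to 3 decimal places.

θ̂_MAP = 0.333

ℓ'(θ) = 5/θ − 11 − 12θ. Setting this to zero and multiplying by θ: 12θ² + 11θ − 5 = 0.
θ = (−11 + √(11² + 4·12·5)) / (2·12) = (−11 + √361) / 24 = (−11 + 19)/24 = 1/3.
ℓ''(θ) = −5/θ² − 12 < 0, confirming a maximum.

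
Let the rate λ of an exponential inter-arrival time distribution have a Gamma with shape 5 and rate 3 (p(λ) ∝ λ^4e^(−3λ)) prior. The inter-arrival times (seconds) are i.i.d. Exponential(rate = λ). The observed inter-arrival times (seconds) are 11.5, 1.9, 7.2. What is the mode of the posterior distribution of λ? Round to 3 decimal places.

λ̂_MAP = 0.297

The Exponential(rate=λ) likelihood is ∝ λ^n e^(−λΣtᵢ). Here n = 3 and Σtᵢ = 11.5 + 1.9 + 7.2 = 20.6.
Posterior ∝ λ^4e^(−3λ) · λ^3e^(−20.6λ) = λ^7e^(−23.6λ), i.e. Gamma(8, 23.6).
Mode = (a−1)/b = 7/23.6 ≈ 0.297.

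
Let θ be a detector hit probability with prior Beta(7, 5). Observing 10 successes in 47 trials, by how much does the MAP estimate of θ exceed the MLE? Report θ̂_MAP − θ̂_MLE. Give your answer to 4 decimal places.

MAP − MLE = 0.0679

Posterior is Beta(17, 42); MAP = (17−1)/(59−2) = 16/57 ≈ 0.28070.
MLE ignores the prior: θ̂_MLE = k/n = 10/47 ≈ 0.21277.
Difference = 16/57 − 10/47 = 182/2679 ≈ 0.0679.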